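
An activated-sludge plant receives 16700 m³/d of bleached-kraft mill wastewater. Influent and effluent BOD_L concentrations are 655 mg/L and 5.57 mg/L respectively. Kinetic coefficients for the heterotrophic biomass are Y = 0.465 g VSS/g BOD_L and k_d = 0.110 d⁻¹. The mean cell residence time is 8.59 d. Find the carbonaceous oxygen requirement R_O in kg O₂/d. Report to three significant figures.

Correct the yield for decay: Y_obs = Y/(1 + k_d θ_c) = 0.465 / (1 + 0.110 × 8.59) = 0.465 / 1.945 = 0.2391.
ΔS = 655 − 5.57 = 649.4 mg/L, so the substrate removal rate is 16700 × 649.4/1000 = 10845 kg BOD_L/d.
Biomass synthesised: P_X = Y_obs × 10845 = 2593 kg VSS/d.
Carbonaceous O₂ demand = substrate oxidised − cell-mass equivalent = 10845 − 1.42 × 2593 = 7163 kg O₂/d.

R_O ≈ 7160 kg O₂/d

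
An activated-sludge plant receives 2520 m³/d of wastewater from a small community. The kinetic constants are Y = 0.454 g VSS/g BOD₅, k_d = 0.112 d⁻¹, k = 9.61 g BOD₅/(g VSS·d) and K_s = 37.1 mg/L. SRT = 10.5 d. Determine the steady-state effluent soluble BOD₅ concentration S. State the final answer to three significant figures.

S ≈ 1.85 mg/L

From the Monod/SRT balance for a CMAS, S = K_s·(1+k_d θ_c)/[θ_c·(Y k − k_d) − 1] = 37.1 × (1 + 0.112 × 10.5) / [10.5 × (0.454 × 9.61 − 0.112) − 1] = 80.73 / 43.63 = 1.850 mg/L.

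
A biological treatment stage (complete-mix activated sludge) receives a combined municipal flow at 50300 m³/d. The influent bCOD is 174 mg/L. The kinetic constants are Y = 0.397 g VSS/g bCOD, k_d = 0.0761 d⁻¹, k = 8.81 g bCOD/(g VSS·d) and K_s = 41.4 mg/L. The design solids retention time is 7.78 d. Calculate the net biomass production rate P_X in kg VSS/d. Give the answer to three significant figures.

P_X ≈ 2150 kg VSS/d

Effluent substrate depends only on kinetics and SRT: S = K_s(1 + k_d θ_c) / [θ_c(Yk − k_d) − 1] = 41.4 × (1 + 0.0761 × 7.78) / [7.78 × (0.397 × 8.81 − 0.0761) − 1] = 65.91 / 25.62 = 2.573 mg/L.
Correct the yield for decay: Y_obs = Y/(1 + k_d θ_c) = 0.397 / (1 + 0.0761 × 7.78) = 0.397 / 1.592 = 0.2494.
Q·(S₀ − S) = 50300 × (174 − 2.57) × 10⁻³ = 8623 kg/d removed.
Net biomass production P_X = Y_obs × Q·(S₀ − S) = 0.2494 × 8623 = 2150 kg VSS/d.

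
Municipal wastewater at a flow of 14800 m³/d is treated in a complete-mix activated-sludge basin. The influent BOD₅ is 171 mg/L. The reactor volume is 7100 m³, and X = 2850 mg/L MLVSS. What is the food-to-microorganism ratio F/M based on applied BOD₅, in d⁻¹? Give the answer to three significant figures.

F/M = applied load / biomass = Q·S₀/(V·X) = 14800 × 171 / (7100 × 2850) = 0.1251 d⁻¹.

F/M ≈ 0.125 d⁻¹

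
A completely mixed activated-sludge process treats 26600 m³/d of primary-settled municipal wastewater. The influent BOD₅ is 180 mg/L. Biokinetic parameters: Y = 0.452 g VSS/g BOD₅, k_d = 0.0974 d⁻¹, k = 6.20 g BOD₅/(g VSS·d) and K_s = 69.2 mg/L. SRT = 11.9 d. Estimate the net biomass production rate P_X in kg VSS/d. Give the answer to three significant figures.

P_X ≈ 976 kg VSS/d

For a completely mixed reactor with recycle the Lawrence–McCarty relation gives S = K_s·(1 + k_d·θ_c) / [θ_c·(Y·k − k_d) − 1] = 69.2 × (1 + 0.0974 × 11.9) / [11.9 × (0.452 × 6.20 − 0.0974) − 1] = 149.4 / 31.19 = 4.790 mg/L.
Correct the yield for decay: Y_obs = Y/(1 + k_d θ_c) = 0.452 / (1 + 0.0974 × 11.9) = 0.452 / 2.159 = 0.2094.
Q·(S₀ − S) = 26600 × (180 − 4.79) × 10⁻³ = 4661 kg/d removed.
P_X = Y_obs · Q(S₀ − S) = 0.2094 × 4661 = 975.7 kg VSS/d.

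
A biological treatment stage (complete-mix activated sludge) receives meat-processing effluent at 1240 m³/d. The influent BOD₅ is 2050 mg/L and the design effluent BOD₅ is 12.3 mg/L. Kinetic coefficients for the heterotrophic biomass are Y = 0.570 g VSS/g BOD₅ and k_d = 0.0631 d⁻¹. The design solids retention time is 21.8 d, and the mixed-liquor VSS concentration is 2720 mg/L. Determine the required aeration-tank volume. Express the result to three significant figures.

Rearranging the biomass balance for a CMAS with decay, V = Y·Q·ΔS·θ_c / [X·(1+k_d θ_c)] = 0.570 × 1240 × (2050 − 12.3) × 21.8 / [2720 × (1 + 0.0631 × 21.8)] = 3.14×10^7 / 6462 = 4859 m³.

V ≈ 4860 m³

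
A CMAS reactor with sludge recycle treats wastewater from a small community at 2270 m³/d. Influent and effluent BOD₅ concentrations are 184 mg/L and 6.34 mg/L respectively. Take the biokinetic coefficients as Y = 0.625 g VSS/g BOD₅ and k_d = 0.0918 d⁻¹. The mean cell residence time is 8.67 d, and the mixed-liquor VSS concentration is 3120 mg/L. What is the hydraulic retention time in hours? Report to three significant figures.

τ ≈ 4.12 h

Rearranging the biomass balance for a CMAS with decay, V = Y·Q·ΔS·θ_c / [X·(1+k_d θ_c)] = 0.625 × 2270 × (184 − 6.34) × 8.67 / [3120 × (1 + 0.0918 × 8.67)] = 2.19×10^6 / 5603 = 390.0 m³.
Hydraulic retention time τ = V/Q = 390.0 / 2270 = 0.1718 d = 4.123 h.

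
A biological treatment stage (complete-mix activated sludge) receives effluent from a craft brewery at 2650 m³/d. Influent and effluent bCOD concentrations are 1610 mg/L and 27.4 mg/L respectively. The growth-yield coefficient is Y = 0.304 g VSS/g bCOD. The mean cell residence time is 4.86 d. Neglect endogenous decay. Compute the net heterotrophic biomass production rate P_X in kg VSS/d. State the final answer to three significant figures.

Since k_d ≈ 0, Y_obs = Y = 0.304 g VSS/g bCOD.
ΔS = 1610 − 27.4 = 1583 mg/L, so the substrate removal rate is 2650 × 1583/1000 = 4194 kg bCOD/d.
So the net sludge growth is P_X = 0.3040 × 4194 = 1275 kg VSS/d.

P_X ≈ 1270 kg VSS/d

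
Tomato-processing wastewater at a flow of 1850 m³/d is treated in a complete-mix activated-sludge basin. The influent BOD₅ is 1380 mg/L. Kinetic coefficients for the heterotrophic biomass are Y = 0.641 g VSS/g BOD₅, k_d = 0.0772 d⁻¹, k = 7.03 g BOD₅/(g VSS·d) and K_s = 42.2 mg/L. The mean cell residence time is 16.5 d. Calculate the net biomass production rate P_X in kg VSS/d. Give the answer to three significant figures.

P_X ≈ 719 kg VSS/d

For a completely mixed reactor with recycle the Lawrence–McCarty relation gives S = K_s·(1 + k_d·θ_c) / [θ_c·(Y·k − k_d) − 1] = 42.2 × (1 + 0.0772 × 16.5) / [16.5 × (0.641 × 7.03 − 0.0772) − 1] = 95.95 / 72.08 = 1.331 mg/L.
Observed yield with endogenous decay: Y_obs = Y / (1 + k_d·θ_c) = 0.641 / (1 + 0.0772 × 16.5) = 0.641 / 2.274 = 0.2819 g VSS/g BOD₅.
Q·(S₀ − S) = 1850 × (1380 − 1.33) × 10⁻³ = 2551 kg/d removed.
Net biomass production P_X = Y_obs × Q·(S₀ − S) = 0.2819 × 2551 = 719.0 kg VSS/d.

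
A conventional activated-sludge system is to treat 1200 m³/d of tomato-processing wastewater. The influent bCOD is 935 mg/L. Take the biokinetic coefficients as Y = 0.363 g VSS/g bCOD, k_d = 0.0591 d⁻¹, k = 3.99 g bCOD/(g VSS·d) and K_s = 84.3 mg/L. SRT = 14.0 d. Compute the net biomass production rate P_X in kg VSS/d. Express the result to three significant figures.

Effluent substrate depends only on kinetics and SRT: S = K_s(1 + k_d θ_c) / [θ_c(Yk − k_d) − 1] = 84.3 × (1 + 0.0591 × 14.0) / [14.0 × (0.363 × 3.99 − 0.0591) − 1] = 154.0 / 18.45 = 8.350 mg/L.
Observed yield with endogenous decay: Y_obs = Y / (1 + k_d·θ_c) = 0.363 / (1 + 0.0591 × 14.0) = 0.363 / 1.827 = 0.1986 g VSS/g bCOD.
Mass of bCOD removed per day: Q(S₀ − S) = 1200 × 926.6 g/m³ = 1112 kg/d.
P_X = Y_obs · Q(S₀ − S) = 0.1986 × 1112 = 220.9 kg VSS/d.

P_X ≈ 221 kg VSS/d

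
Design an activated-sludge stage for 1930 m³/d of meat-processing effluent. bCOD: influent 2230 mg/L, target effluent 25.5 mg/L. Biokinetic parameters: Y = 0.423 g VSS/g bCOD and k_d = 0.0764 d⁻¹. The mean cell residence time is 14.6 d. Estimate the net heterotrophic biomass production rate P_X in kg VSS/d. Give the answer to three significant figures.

Observed yield with endogenous decay: Y_obs = Y / (1 + k_d·θ_c) = 0.423 / (1 + 0.0764 × 14.6) = 0.423 / 2.115 = 0.2000 g VSS/g bCOD.
Q·(S₀ − S) = 1930 × (2230 − 25.5) × 10⁻³ = 4255 kg/d removed.
So the net sludge growth is P_X = 0.2000 × 4255 = 850.8 kg VSS/d.

P_X ≈ 851 kg VSS/d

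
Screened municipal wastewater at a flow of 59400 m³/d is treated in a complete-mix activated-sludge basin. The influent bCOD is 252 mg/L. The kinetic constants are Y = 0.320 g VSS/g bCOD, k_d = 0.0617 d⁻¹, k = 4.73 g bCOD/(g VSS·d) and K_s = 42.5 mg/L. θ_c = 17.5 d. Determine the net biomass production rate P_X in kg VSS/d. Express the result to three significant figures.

For a completely mixed reactor with recycle the Lawrence–McCarty relation gives S = K_s·(1 + k_d·θ_c) / [θ_c·(Y·k − k_d) − 1] = 42.5 × (1 + 0.0617 × 17.5) / [17.5 × (0.320 × 4.73 − 0.0617) − 1] = 88.39 / 24.41 = 3.621 mg/L.
Correct the yield for decay: Y_obs = Y/(1 + k_d θ_c) = 0.320 / (1 + 0.0617 × 17.5) = 0.320 / 2.080 = 0.1539.
ΔS = 252 − 3.62 = 248.4 mg/L, so the substrate removal rate is 59400 × 248.4/1000 = 14754 kg bCOD/d.
Net biomass production P_X = Y_obs × Q·(S₀ − S) = 0.1539 × 14754 = 2270 kg VSS/d.

P_X ≈ 2270 kg VSS/d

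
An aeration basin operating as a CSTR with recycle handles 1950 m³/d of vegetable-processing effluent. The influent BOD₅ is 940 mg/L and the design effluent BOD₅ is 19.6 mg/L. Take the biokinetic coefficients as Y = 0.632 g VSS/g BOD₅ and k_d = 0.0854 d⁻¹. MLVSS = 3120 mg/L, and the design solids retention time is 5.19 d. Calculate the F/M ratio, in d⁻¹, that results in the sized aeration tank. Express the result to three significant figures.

Steady-state biomass mass balance: V·X·(1 + k_d·θ_c) = Y·Q·(S₀ − S)·θ_c, so V = 0.632 × 1950 × (940 − 19.6) × 5.19 / [3120 × (1 + 0.0854 × 5.19)] = 5.89×10^6 / 4503 = 1307 m³.
F/M = applied load / biomass = Q·S₀/(V·X) = 1950 × 940 / (1307 × 3120) = 0.4494 d⁻¹.

F/M ≈ 0.449 d⁻¹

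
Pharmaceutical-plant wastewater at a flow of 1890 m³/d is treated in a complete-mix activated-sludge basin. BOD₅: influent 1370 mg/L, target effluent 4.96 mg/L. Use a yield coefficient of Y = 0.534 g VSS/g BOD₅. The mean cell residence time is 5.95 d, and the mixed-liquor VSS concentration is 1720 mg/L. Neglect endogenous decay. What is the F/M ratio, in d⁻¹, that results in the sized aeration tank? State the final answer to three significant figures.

Biomass mass balance (decay neglected): V·X = Y·Q·(S₀ − S)·θ_c, so V = 0.534 × 1890 × (1370 − 4.96) × 5.95 / 1720 = 4766 m³.
Food-to-microorganism ratio F/M = Q S₀ / (V X) = 1890 × 1370 / (4766 × 1720) = 0.3159 d⁻¹.

F/M ≈ 0.316 d⁻¹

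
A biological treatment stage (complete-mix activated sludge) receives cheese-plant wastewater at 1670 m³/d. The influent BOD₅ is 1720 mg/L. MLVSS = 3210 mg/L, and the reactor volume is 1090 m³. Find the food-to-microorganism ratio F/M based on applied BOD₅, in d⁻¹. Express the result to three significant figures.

Food-to-microorganism ratio F/M = Q S₀ / (V X) = 1670 × 1720 / (1090 × 3210) = 0.8209 d⁻¹.

F/M ≈ 0.821 d⁻¹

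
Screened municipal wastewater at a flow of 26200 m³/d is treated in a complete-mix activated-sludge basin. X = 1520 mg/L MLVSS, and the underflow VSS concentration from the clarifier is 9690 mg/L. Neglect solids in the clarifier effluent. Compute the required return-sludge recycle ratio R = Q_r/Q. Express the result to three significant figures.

R ≈ 0.186

Mass balance around the secondary clarifier (neglecting effluent solids): R = X / (X_r − X) = 1520 / (9690 − 1520) = 0.1860.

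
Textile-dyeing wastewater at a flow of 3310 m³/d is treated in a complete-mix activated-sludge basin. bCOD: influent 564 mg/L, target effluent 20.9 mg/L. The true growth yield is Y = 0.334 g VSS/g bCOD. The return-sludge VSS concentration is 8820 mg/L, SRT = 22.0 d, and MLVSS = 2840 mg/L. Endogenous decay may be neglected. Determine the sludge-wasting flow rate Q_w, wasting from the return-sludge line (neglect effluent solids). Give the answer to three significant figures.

Q_w ≈ 68.1 m³/d

Biomass mass balance (decay neglected): V·X = Y·Q·(S₀ − S)·θ_c, so V = 0.334 × 3310 × (564 − 20.9) × 22.0 / 2840 = 4651 m³.
θ_c = V·X/(Q_w·X_r) when wasting from the recycle, so Q_w = V·X/(θ_c·X_r) = 4651 × 2840 / (22.0 × 8820) = 68.07 m³/d.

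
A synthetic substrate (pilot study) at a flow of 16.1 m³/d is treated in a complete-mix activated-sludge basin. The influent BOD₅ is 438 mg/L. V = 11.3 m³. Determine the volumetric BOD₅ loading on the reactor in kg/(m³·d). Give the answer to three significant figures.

L_v ≈ 0.624 kg BOD₅/(m³·d)

Volumetric loading L_v = Q·S₀ / V = 16.1 × 438 g/m³ / 11.30 m³ = 624.1 g/(m³·d) = 0.6241 kg BOD₅/(m³·d).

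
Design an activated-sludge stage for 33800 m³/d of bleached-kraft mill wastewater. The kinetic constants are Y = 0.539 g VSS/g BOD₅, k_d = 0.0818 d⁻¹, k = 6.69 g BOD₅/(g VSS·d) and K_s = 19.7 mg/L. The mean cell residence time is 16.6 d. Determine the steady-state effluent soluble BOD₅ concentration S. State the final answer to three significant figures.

S ≈ 0.808 mg/L

Effluent substrate depends only on kinetics and SRT: S = K_s(1 + k_d θ_c) / [θ_c(Yk − k_d) − 1] = 19.7 × (1 + 0.0818 × 16.6) / [16.6 × (0.539 × 6.69 − 0.0818) − 1] = 46.45 / 57.50 = 0.8078 mg/L.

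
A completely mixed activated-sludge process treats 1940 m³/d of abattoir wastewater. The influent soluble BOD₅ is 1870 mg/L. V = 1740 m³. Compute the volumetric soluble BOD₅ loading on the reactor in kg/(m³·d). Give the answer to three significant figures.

Applied soluble BOD₅ load per unit volume = Q·S₀/V = (1940 × 1870/1000)/1740 = 2.085 kg soluble BOD₅·m⁻³·d⁻¹.

L_v ≈ 2.08 kg soluble BOD₅/(m³·d)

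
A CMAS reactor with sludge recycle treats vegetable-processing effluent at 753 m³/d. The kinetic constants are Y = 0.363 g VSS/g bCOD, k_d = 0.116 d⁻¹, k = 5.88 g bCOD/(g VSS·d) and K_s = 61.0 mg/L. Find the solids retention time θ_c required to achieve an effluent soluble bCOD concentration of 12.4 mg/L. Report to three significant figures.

From 1/θ_c = Y·k·S/(K_s + S) − k_d: Y·k·S/(K_s+S) = 0.363 × 5.88 × 12.4 / (61.0 + 12.4) = 0.3606 d⁻¹.
1/θ_c = 0.3606 − 0.116 = 0.2446 d⁻¹, so θ_c = 4.089 d.

θ_c ≈ 4.09 d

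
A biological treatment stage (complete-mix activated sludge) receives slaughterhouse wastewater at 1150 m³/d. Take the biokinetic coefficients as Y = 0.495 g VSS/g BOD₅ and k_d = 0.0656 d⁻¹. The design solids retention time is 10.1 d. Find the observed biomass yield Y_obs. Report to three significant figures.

The observed yield is Y_obs = Y/(1 + k_d·θ_c) = 0.495 / (1 + 0.0656 × 10.1) = 0.495 / 1.663 = 0.2977 g VSS per g BOD₅ removed.

Y_obs ≈ 0.298 g VSS/g BOD₅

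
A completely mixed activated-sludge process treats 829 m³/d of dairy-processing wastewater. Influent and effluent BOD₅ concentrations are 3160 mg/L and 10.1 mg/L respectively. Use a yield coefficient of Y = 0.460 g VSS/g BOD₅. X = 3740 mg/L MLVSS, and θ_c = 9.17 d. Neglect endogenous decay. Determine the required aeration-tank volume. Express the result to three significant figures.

V·X = Y·Q·ΔS·θ_c gives V = 0.460 × 829 × (3160 − 10.1) × 9.17 / 3740 = 2945 m³.

V ≈ 2950 m³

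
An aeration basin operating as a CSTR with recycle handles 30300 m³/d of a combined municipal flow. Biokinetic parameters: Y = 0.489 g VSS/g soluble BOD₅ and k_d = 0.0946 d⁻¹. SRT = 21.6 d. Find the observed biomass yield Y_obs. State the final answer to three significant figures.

Correct the yield for decay: Y_obs = Y/(1 + k_d θ_c) = 0.489 / (1 + 0.0946 × 21.6) = 0.489 / 3.043 = 0.1607.

Y_obs ≈ 0.161 g VSS/g soluble BOD₅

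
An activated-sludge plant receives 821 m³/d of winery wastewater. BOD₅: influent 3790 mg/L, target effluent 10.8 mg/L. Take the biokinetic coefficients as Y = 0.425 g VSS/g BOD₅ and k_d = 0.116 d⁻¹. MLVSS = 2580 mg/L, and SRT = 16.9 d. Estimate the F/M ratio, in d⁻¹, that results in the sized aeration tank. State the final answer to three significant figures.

F/M ≈ 0.413 d⁻¹

Rearranging the biomass balance for a CMAS with decay, V = Y·Q·ΔS·θ_c / [X·(1+k_d θ_c)] = 0.425 × 821 × (3790 − 10.8) × 16.9 / [2580 × (1 + 0.116 × 16.9)] = 2.23×10^7 / 7638 = 2918 m³.
Food-to-microorganism ratio F/M = Q S₀ / (V X) = 821 × 3790 / (2918 × 2580) = 0.4133 d⁻¹.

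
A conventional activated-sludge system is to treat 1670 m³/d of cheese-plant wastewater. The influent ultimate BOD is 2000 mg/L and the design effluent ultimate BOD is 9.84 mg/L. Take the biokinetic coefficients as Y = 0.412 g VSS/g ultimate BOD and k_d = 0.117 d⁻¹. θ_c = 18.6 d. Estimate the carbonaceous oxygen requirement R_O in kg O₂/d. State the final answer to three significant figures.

R_O ≈ 2710 kg O₂/d

Y_obs = Y / (1 + k_d θ_c) = 0.412 / (1 + 0.117 × 18.6) = 0.412 / 3.176 = 0.1297.
Mass of ultimate BOD removed per day: Q(S₀ − S) = 1670 × 1990 g/m³ = 3324 kg/d.
Biomass synthesised: P_X = Y_obs × 3324 = 431.1 kg VSS/d.
R_O = Q·(S₀ − S) − 1.42·P_X = 3324 − 1.42 × 431.1 = 2711 kg O₂/d.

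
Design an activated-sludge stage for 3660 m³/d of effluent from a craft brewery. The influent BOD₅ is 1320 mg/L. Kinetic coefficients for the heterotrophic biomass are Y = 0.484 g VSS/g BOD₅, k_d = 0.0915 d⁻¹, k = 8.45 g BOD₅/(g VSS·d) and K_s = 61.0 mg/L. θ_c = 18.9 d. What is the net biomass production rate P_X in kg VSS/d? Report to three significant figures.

From the Monod/SRT balance for a CMAS, S = K_s·(1+k_d θ_c)/[θ_c·(Y k − k_d) − 1] = 61.0 × (1 + 0.0915 × 18.9) / [18.9 × (0.484 × 8.45 − 0.0915) − 1] = 166.5 / 74.57 = 2.233 mg/L.
The observed yield is Y_obs = Y/(1 + k_d·θ_c) = 0.484 / (1 + 0.0915 × 18.9) = 0.484 / 2.729 = 0.1773 g VSS per g BOD₅ removed.
ΔS = 1320 − 2.23 = 1318 mg/L, so the substrate removal rate is 3660 × 1318/1000 = 4823 kg BOD₅/d.
P_X = Y_obs · Q(S₀ − S) = 0.1773 × 4823 = 855.3 kg VSS/d.

P_X ≈ 855 kg VSS/d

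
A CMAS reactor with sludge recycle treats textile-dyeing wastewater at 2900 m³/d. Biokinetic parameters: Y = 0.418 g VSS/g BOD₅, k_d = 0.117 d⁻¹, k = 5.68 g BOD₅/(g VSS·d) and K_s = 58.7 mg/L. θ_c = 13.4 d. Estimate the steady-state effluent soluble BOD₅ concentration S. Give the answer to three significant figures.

S ≈ 5.15 mg/L

From the Monod/SRT balance for a CMAS, S = K_s·(1+k_d θ_c)/[θ_c·(Y k − k_d) − 1] = 58.7 × (1 + 0.117 × 13.4) / [13.4 × (0.418 × 5.68 − 0.117) − 1] = 150.7 / 29.25 = 5.154 mg/L.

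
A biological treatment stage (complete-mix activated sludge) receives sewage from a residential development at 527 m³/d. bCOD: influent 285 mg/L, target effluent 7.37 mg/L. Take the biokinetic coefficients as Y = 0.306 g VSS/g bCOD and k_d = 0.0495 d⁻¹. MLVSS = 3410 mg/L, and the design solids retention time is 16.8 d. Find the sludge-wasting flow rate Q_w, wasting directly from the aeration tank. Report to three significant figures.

Steady-state biomass mass balance: V·X·(1 + k_d·θ_c) = Y·Q·(S₀ − S)·θ_c, so V = 0.306 × 527 × (285 − 7.37) × 16.8 / [3410 × (1 + 0.0495 × 16.8)] = 7.52×10^5 / 6246 = 120.4 m³.
For wasting at MLVSS concentration, Q_w = V/θ_c = 120.4/16.8 = 7.168 m³/d.

Q_w ≈ 7.17 m³/d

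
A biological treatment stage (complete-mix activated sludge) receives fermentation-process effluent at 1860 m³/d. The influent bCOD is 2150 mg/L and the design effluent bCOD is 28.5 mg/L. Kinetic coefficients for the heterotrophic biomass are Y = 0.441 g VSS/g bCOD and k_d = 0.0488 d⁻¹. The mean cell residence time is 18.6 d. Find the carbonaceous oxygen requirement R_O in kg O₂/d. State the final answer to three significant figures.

R_O ≈ 2650 kg O₂/d

Correct the yield for decay: Y_obs = Y/(1 + k_d θ_c) = 0.441 / (1 + 0.0488 × 18.6) = 0.441 / 1.908 = 0.2312.
ΔS = 2150 − 28.5 = 2122 mg/L, so the substrate removal rate is 1860 × 2122/1000 = 3946 kg bCOD/d.
P_X = Y_obs·Q·(S₀ − S) = 0.2312 × 3946 = 912.2 kg VSS/d.
Carbonaceous O₂ demand = substrate oxidised − cell-mass equivalent = 3946 − 1.42 × 912.2 = 2651 kg O₂/d.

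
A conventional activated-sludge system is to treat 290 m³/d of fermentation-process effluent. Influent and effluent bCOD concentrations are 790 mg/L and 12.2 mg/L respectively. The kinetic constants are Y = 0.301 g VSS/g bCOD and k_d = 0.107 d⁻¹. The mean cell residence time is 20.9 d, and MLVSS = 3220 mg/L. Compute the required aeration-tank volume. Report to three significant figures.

Steady-state biomass mass balance: V·X·(1 + k_d·θ_c) = Y·Q·(S₀ − S)·θ_c, so V = 0.301 × 290 × (790 − 12.2) × 20.9 / [3220 × (1 + 0.107 × 20.9)] = 1.42×10^6 / 10421 = 136.2 m³.

V ≈ 136 m³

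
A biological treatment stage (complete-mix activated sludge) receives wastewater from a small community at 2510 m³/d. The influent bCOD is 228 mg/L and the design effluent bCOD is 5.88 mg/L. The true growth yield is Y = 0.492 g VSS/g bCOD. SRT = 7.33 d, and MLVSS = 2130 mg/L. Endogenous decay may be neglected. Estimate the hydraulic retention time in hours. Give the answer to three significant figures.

Biomass mass balance (decay neglected): V·X = Y·Q·(S₀ − S)·θ_c, so V = 0.492 × 2510 × (228 − 5.88) × 7.33 / 2130 = 944.0 m³.
τ = V/Q = 944.0/2510 = 0.3761 d, or 9.026 h.

τ ≈ 9.03 h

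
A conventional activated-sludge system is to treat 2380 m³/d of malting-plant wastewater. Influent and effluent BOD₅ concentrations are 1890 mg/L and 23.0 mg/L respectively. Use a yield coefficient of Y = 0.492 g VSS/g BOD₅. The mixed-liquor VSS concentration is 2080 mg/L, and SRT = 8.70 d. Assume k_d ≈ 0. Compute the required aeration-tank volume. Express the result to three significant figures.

V ≈ 9140 m³

V·X = Y·Q·ΔS·θ_c gives V = 0.492 × 2380 × (1890 − 23.0) × 8.70 / 2080 = 9144 m³.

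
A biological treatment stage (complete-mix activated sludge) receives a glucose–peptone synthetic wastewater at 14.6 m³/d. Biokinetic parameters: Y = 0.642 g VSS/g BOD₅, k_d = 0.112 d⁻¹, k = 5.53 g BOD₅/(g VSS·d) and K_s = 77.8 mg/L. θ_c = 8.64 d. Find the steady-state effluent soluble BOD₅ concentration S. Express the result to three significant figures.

S ≈ 5.33 mg/L

From the Monod/SRT balance for a CMAS, S = K_s·(1+k_d θ_c)/[θ_c·(Y k − k_d) − 1] = 77.8 × (1 + 0.112 × 8.64) / [8.64 × (0.642 × 5.53 − 0.112) − 1] = 153.1 / 28.71 = 5.333 mg/L.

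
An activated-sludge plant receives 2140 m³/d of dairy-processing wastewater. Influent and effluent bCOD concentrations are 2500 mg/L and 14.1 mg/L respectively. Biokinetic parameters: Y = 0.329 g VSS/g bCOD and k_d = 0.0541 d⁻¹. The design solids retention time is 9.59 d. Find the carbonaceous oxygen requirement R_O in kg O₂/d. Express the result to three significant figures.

R_O ≈ 3680 kg O₂/d

Correct the yield for decay: Y_obs = Y/(1 + k_d θ_c) = 0.329 / (1 + 0.0541 × 9.59) = 0.329 / 1.519 = 0.2166.
Q·(S₀ − S) = 2140 × (2500 − 14.1) × 10⁻³ = 5320 kg/d removed.
Biomass synthesised: P_X = Y_obs × 5320 = 1152 kg VSS/d.
R_O = Q·ΔS − 1.42 P_X = 5320 − 1636 = 3683 kg O₂/d.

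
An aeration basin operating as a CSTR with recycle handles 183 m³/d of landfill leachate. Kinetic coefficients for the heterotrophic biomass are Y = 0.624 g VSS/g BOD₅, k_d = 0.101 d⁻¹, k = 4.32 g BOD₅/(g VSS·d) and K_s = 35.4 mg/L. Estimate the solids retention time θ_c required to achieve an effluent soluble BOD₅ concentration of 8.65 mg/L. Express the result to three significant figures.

θ_c ≈ 2.33 d

Specific growth rate at S = 8.65 mg/L: μ = YkS/(K_s+S) = 0.624·4.32·8.65/(35.4+8.65) = 0.5293 d⁻¹.
1/θ_c = 0.5293 − 0.101 = 0.4283 d⁻¹, so θ_c = 2.335 d.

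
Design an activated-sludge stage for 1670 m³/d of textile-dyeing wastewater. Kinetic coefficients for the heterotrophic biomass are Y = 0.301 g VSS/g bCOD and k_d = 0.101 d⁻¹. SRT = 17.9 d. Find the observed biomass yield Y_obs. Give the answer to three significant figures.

Correct the yield for decay: Y_obs = Y/(1 + k_d θ_c) = 0.301 / (1 + 0.101 × 17.9) = 0.301 / 2.808 = 0.1072.

Y_obs ≈ 0.107 g VSS/g bCOD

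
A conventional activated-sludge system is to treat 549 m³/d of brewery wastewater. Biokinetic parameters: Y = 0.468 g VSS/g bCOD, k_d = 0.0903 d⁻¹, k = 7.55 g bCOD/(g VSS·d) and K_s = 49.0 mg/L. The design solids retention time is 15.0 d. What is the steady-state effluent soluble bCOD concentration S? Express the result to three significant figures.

S ≈ 2.28 mg/L

Effluent substrate depends only on kinetics and SRT: S = K_s(1 + k_d θ_c) / [θ_c(Yk − k_d) − 1] = 49.0 × (1 + 0.0903 × 15.0) / [15.0 × (0.468 × 7.55 − 0.0903) − 1] = 115.4 / 50.65 = 2.278 mg/L.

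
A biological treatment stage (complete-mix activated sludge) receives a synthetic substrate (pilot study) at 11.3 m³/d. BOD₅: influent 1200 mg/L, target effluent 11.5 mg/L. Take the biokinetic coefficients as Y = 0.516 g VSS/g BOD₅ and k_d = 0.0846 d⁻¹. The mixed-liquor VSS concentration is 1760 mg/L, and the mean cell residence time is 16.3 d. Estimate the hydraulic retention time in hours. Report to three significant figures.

τ ≈ 57.3 h

Steady-state biomass mass balance: V·X·(1 + k_d·θ_c) = Y·Q·(S₀ − S)·θ_c, so V = 0.516 × 11.3 × (1200 − 11.5) × 16.3 / [1760 × (1 + 0.0846 × 16.3)] = 1.13×10^5 / 4187 = 26.98 m³.
τ = V/Q = 26.98/11.3 = 2.387 d, or 57.30 h.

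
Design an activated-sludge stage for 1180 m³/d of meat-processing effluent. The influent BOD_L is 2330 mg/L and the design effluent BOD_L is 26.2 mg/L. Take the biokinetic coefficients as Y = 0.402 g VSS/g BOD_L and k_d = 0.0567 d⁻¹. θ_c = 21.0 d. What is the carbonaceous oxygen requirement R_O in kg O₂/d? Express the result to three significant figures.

R_O ≈ 2010 kg O₂/d

Observed yield with endogenous decay: Y_obs = Y / (1 + k_d·θ_c) = 0.402 / (1 + 0.0567 × 21.0) = 0.402 / 2.191 = 0.1835 g VSS/g BOD_L.
Q·(S₀ − S) = 1180 × (2330 − 26.2) × 10⁻³ = 2718 kg/d removed.
Biomass synthesised: P_X = Y_obs × 2718 = 498.8 kg VSS/d.
R_O = Q·(S₀ − S) − 1.42·P_X = 2718 − 1.42 × 498.8 = 2010 kg O₂/d.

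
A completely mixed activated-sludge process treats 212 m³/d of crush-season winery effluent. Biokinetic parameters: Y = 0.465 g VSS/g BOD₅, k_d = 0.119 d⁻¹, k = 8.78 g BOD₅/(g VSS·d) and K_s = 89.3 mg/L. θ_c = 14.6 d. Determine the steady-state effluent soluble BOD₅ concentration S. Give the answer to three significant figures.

From the Monod/SRT balance for a CMAS, S = K_s·(1+k_d θ_c)/[θ_c·(Y k − k_d) − 1] = 89.3 × (1 + 0.119 × 14.6) / [14.6 × (0.465 × 8.78 − 0.119) − 1] = 244.4 / 56.87 = 4.298 mg/L.

S ≈ 4.30 mg/L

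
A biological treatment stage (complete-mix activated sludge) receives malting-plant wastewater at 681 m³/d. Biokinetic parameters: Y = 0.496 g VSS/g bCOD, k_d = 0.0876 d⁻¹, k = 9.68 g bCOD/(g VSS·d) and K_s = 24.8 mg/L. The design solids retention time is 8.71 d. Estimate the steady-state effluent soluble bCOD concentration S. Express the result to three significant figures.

For a completely mixed reactor with recycle the Lawrence–McCarty relation gives S = K_s·(1 + k_d·θ_c) / [θ_c·(Y·k − k_d) − 1] = 24.8 × (1 + 0.0876 × 8.71) / [8.71 × (0.496 × 9.68 − 0.0876) − 1] = 43.72 / 40.06 = 1.092 mg/L.

S ≈ 1.09 mg/L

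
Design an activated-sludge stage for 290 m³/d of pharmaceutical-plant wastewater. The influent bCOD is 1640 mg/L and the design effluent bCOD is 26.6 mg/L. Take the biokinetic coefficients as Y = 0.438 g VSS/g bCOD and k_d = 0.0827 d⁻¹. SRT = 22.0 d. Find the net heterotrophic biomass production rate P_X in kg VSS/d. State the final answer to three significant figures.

P_X ≈ 72.7 kg VSS/d

Y_obs = Y / (1 + k_d θ_c) = 0.438 / (1 + 0.0827 × 22.0) = 0.438 / 2.819 = 0.1554.
ΔS = 1640 − 26.6 = 1613 mg/L, so the substrate removal rate is 290 × 1613/1000 = 467.9 kg bCOD/d.
Net biomass production P_X = Y_obs × Q·(S₀ − S) = 0.1554 × 467.9 = 72.69 kg VSS/d.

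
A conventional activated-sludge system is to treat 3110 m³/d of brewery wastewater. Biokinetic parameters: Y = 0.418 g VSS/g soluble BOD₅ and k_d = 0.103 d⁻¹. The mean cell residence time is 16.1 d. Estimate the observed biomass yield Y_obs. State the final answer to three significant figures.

Observed yield with endogenous decay: Y_obs = Y / (1 + k_d·θ_c) = 0.418 / (1 + 0.103 × 16.1) = 0.418 / 2.658 = 0.1572 g VSS/g soluble BOD₅.

Y_obs ≈ 0.157 g VSS/g soluble BOD₅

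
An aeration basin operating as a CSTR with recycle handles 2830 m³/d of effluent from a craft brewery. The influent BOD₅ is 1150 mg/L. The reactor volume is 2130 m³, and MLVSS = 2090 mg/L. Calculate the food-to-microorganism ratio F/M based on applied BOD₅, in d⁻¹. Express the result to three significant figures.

Food-to-microorganism ratio F/M = Q S₀ / (V X) = 2830 × 1150 / (2130 × 2090) = 0.7311 d⁻¹.

F/M ≈ 0.731 d⁻¹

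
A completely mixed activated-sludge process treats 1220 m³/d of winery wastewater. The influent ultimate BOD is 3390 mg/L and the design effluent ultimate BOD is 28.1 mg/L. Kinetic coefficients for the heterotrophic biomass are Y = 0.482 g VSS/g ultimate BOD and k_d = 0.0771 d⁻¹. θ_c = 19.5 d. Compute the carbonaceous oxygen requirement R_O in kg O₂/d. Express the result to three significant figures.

R_O ≈ 2980 kg O₂/d

Correct the yield for decay: Y_obs = Y/(1 + k_d θ_c) = 0.482 / (1 + 0.0771 × 19.5) = 0.482 / 2.503 = 0.1925.
Substrate removed = Q·(S₀ − S) = 1220 m³/d × (3390 − 28.1) g/m³ = 4.1×10^6 g/d = 4102 kg/d.
Net sludge production P_X = 0.1925 × 4102 = 789.7 kg VSS/d.
Carbonaceous O₂ demand = substrate oxidised − cell-mass equivalent = 4102 − 1.42 × 789.7 = 2980 kg O₂/d.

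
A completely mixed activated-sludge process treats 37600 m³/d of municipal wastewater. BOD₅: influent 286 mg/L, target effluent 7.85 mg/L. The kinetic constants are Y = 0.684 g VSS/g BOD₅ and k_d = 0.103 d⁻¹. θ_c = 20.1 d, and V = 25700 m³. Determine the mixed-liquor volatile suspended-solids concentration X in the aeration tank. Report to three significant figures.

X ≈ 1820 mg/L

From V·X·(1 + k_d·θ_c) = Y·Q·(S₀ − S)·θ_c: X = 0.684 × 37600 × (286 − 7.85) × 20.1 / [25700 × (1 + 0.103 × 20.1)] = 1822 mg/L.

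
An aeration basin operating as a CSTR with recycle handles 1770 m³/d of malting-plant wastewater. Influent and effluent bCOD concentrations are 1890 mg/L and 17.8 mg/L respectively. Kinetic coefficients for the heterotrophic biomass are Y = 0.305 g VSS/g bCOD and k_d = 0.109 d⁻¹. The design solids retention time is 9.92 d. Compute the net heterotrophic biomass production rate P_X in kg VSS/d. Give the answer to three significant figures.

P_X ≈ 486 kg VSS/d

Correct the yield for decay: Y_obs = Y/(1 + k_d θ_c) = 0.305 / (1 + 0.109 × 9.92) = 0.305 / 2.081 = 0.1465.
Mass of bCOD removed per day: Q(S₀ − S) = 1770 × 1872 g/m³ = 3314 kg/d.
P_X = Y_obs · Q(S₀ − S) = 0.1465 × 3314 = 485.6 kg VSS/d.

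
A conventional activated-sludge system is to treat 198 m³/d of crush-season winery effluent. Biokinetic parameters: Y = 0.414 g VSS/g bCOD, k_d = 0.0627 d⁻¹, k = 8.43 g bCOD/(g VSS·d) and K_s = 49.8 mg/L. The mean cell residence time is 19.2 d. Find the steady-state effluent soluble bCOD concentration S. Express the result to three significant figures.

S ≈ 1.69 mg/L

Effluent substrate depends only on kinetics and SRT: S = K_s(1 + k_d θ_c) / [θ_c(Yk − k_d) − 1] = 49.8 × (1 + 0.0627 × 19.2) / [19.2 × (0.414 × 8.43 − 0.0627) − 1] = 109.8 / 64.80 = 1.694 mg/L.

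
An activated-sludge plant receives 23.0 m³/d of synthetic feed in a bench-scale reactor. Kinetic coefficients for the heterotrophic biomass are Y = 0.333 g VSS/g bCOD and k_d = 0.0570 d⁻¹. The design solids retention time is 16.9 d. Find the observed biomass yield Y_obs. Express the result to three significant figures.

Y_obs ≈ 0.170 g VSS/g bCOD

Y_obs = Y / (1 + k_d θ_c) = 0.333 / (1 + 0.0570 × 16.9) = 0.333 / 1.963 = 0.1696.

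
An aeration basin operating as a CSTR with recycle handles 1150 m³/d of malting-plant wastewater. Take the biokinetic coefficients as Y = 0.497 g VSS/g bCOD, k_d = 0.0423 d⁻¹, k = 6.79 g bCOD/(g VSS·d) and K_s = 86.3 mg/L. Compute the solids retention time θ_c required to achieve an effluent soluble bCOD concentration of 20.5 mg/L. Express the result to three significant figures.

θ_c ≈ 1.65 d

Specific growth rate at S = 20.5 mg/L: μ = YkS/(K_s+S) = 0.497·6.79·20.5/(86.3+20.5) = 0.6478 d⁻¹.
Then 1/θ_c = μ − k_d = 0.6478 − 0.0423 = 0.6055 d⁻¹, giving θ_c = 1.652 d.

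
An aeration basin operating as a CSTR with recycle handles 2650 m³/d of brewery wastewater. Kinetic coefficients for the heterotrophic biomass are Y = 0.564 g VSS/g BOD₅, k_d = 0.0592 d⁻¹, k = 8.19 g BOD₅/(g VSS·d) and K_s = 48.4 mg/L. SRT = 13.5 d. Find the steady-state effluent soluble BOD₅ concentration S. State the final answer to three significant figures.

S ≈ 1.44 mg/L

Effluent substrate depends only on kinetics and SRT: S = K_s(1 + k_d θ_c) / [θ_c(Yk − k_d) − 1] = 48.4 × (1 + 0.0592 × 13.5) / [13.5 × (0.564 × 8.19 − 0.0592) − 1] = 87.08 / 60.56 = 1.438 mg/L.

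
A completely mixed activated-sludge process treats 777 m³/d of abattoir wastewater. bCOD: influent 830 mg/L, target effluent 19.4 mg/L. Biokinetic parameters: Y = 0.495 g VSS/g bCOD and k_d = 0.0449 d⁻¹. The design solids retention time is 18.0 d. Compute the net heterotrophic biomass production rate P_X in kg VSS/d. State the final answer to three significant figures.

P_X ≈ 172 kg VSS/d

Observed yield with endogenous decay: Y_obs = Y / (1 + k_d·θ_c) = 0.495 / (1 + 0.0449 × 18.0) = 0.495 / 1.808 = 0.2738 g VSS/g bCOD.
ΔS = 830 − 19.4 = 810.6 mg/L, so the substrate removal rate is 777 × 810.6/1000 = 629.8 kg bCOD/d.
Net biomass production P_X = Y_obs × Q·(S₀ − S) = 0.2738 × 629.8 = 172.4 kg VSS/d.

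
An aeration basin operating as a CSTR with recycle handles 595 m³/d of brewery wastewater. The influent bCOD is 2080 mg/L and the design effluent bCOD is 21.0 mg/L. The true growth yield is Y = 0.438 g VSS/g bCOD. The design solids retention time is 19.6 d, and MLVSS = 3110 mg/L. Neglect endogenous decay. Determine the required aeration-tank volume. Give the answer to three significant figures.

Biomass mass balance (decay neglected): V·X = Y·Q·(S₀ − S)·θ_c, so V = 0.438 × 595 × (2080 − 21.0) × 19.6 / 3110 = 3382 m³.

V ≈ 3380 m³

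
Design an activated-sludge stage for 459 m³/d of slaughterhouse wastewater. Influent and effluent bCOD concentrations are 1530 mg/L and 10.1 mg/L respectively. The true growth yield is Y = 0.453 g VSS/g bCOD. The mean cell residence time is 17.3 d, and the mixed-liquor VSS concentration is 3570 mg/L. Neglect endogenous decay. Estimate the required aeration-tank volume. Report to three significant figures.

With k_d = 0 the design equation reduces to V = Y Q (S₀−S) θ_c / X = 0.453 × 459 × (1530 − 10.1) × 17.3 / 3570 = 1531 m³.

V ≈ 1530 m³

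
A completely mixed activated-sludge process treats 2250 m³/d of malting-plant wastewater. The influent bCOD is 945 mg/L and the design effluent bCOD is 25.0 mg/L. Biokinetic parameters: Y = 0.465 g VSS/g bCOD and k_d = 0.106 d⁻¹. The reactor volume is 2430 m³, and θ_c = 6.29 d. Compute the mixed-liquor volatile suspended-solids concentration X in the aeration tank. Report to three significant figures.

X ≈ 1490 mg/L

From V·X·(1 + k_d·θ_c) = Y·Q·(S₀ − S)·θ_c: X = 0.465 × 2250 × (945 − 25.0) × 6.29 / [2430 × (1 + 0.106 × 6.29)] = 1495 mg/L.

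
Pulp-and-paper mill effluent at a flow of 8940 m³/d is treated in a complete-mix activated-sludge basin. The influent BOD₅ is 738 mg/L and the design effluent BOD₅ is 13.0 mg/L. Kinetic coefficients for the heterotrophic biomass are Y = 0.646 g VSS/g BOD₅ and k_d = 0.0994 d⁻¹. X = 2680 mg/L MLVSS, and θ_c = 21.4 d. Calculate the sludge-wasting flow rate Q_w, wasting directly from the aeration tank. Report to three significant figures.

Steady-state biomass mass balance: V·X·(1 + k_d·θ_c) = Y·Q·(S₀ − S)·θ_c, so V = 0.646 × 8940 × (738 − 13.0) × 21.4 / [2680 × (1 + 0.0994 × 21.4)] = 8.96×10^7 / 8381 = 10691 m³.
Wasting from the aeration tank: Q_w = V / θ_c = 10691 / 21.4 = 499.6 m³/d.

Q_w ≈ 500 m³/d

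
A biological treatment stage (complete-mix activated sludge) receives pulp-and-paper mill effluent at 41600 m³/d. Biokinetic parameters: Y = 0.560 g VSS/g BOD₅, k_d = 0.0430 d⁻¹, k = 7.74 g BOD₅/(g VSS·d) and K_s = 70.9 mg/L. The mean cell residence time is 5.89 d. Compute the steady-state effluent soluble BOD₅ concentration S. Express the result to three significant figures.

Effluent substrate depends only on kinetics and SRT: S = K_s(1 + k_d θ_c) / [θ_c(Yk − k_d) − 1] = 70.9 × (1 + 0.0430 × 5.89) / [5.89 × (0.560 × 7.74 − 0.0430) − 1] = 88.86 / 24.28 = 3.660 mg/L.

S ≈ 3.66 mg/L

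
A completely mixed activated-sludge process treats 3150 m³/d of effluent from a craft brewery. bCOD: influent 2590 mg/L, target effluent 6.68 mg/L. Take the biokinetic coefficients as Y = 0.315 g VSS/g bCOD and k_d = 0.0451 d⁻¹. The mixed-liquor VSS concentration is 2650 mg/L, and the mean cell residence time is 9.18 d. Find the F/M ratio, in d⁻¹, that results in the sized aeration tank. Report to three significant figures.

Rearranging the biomass balance for a CMAS with decay, V = Y·Q·ΔS·θ_c / [X·(1+k_d θ_c)] = 0.315 × 3150 × (2590 − 6.68) × 9.18 / [2650 × (1 + 0.0451 × 9.18)] = 2.35×10^7 / 3747 = 6280 m³.
F/M = Q·S₀ / (V·X) = 3150 × 2590 / (6280 × 2650) = 0.4903 g bCOD·(g VSS·d)⁻¹.

F/M ≈ 0.490 d⁻¹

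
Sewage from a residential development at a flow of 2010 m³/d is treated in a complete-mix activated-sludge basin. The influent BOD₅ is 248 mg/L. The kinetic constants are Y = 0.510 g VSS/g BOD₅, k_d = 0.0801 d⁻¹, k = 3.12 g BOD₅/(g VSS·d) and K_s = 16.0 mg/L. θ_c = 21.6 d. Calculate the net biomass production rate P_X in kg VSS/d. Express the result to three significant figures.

P_X ≈ 92.6 kg VSS/d

Effluent substrate depends only on kinetics and SRT: S = K_s(1 + k_d θ_c) / [θ_c(Yk − k_d) − 1] = 16.0 × (1 + 0.0801 × 21.6) / [21.6 × (0.510 × 3.12 − 0.0801) − 1] = 43.68 / 31.64 = 1.381 mg/L.
Correct the yield for decay: Y_obs = Y/(1 + k_d θ_c) = 0.510 / (1 + 0.0801 × 21.6) = 0.510 / 2.730 = 0.1868.
Substrate removed = Q·(S₀ − S) = 2010 m³/d × (248 − 1.38) g/m³ = 4.96×10^5 g/d = 495.7 kg/d.
P_X = Y_obs · Q(S₀ − S) = 0.1868 × 495.7 = 92.60 kg VSS/d.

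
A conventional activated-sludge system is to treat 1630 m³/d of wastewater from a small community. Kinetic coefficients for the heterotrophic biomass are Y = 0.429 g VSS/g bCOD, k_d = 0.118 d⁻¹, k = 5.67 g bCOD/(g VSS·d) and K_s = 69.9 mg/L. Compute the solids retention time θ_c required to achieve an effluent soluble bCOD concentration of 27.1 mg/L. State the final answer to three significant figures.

θ_c ≈ 1.78 d

From 1/θ_c = Y·k·S/(K_s + S) − k_d: Y·k·S/(K_s+S) = 0.429 × 5.67 × 27.1 / (69.9 + 27.1) = 0.6796 d⁻¹.
Then 1/θ_c = μ − k_d = 0.6796 − 0.118 = 0.5616 d⁻¹, giving θ_c = 1.781 d.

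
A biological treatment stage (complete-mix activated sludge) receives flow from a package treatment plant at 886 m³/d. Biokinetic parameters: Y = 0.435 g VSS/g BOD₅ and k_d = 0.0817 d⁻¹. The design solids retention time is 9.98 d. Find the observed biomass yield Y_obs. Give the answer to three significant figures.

Correct the yield for decay: Y_obs = Y/(1 + k_d θ_c) = 0.435 / (1 + 0.0817 × 9.98) = 0.435 / 1.815 = 0.2396.

Y_obs ≈ 0.240 g VSS/g BOD₅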